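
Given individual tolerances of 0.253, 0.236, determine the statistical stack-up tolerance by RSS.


RSS = sqrt(0.253^2 + 0.236^2)
= sqrt(0.119705)
= 0.3460

0.3460


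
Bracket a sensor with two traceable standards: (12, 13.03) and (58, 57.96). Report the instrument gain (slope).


slope = (y2 - y1) / (x2 - x1)
= (57.96 - 13.03) / (58 - 12)
= 44.9300 / 46
= 0.9767

0.9767


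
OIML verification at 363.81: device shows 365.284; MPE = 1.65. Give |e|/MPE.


e = indication - reference = 365.284 - 363.81 = 1.4740
|e| = 1.4740
ratio = |e| / MPE = 1.4740 / 1.65
ratio = 0.8933

0.8933


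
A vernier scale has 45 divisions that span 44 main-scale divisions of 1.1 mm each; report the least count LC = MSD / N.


LC = MSD / n_div
= 1.1 / 45
= 0.0244

0.0244


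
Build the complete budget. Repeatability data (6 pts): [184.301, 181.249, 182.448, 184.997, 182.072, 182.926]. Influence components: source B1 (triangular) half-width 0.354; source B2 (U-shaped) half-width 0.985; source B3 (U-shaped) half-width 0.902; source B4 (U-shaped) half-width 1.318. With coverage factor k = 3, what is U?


mean = (184.301 + 181.249 + 182.448 + 184.997 + 182.072 + 182.926) / 6 = 182.9988333
s = sqrt(sum((x - mean)^2)/(n-1)) = 1.408401
u_A = s / sqrt(n) = 1.408401 / sqrt(6) = 0.5749773
u_B1 = 0.354 / sqrt(6) = 0.14451989
u_B2 = 0.985 / sqrt(2) = 0.69650018
u_B3 = 0.902 / sqrt(2) = 0.63781032
u_B4 = 1.318 / sqrt(2) = 0.93196674
uc = sqrt(0.5749773^2 + 0.14451989^2 + 0.69650018^2 + 0.63781032^2 + 0.93196674^2) = 1.4532589
U = k * uc = 3 * 1.4532589
U = 4.3598

4.3598


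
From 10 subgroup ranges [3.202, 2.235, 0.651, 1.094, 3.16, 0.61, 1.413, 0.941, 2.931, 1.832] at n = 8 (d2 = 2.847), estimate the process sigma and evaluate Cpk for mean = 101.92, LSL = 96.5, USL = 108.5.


R_bar = (3.202 + 2.235 + 0.651 + 1.094 + 3.16 + 0.61 + 1.413 + 0.941 + 2.931 + 1.832) / 10 = 1.8069
sigma = R_bar / d2 = 1.8069 / 2.847 = 0.63466807
Cp = (USL - LSL)/(6*sigma) = (108.5 - 96.5)/(6*0.63466807) = 3.1513
Cpu = (108.5 - 101.92)/(3*0.63466807) = 3.4559
Cpl = (101.92 - 96.5)/(3*0.63466807) = 2.8466
Cpk = min(Cpu, Cpl) = 2.8466

2.8466


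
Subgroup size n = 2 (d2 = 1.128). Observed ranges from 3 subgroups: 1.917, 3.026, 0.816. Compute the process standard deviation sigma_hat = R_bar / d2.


R_bar = (1.917 + 3.026 + 0.816) / 3
R_bar = 5.759 / 3 = 1.9196667
sigma_hat = R_bar / d2 = 1.9196667 / 1.128 = 1.7018

1.7018


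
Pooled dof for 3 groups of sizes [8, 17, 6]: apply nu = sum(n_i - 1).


nu = sum_i (n_i - 1)
nu = ((8 - 1) + (17 - 1) + (6 - 1))
nu = 7 + 16 + 5
nu = 28

28


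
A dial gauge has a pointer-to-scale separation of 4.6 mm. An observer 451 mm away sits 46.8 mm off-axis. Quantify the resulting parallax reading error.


error = h * offset / d
= 4.6 * 46.8 / 451
= 0.4773

0.4773


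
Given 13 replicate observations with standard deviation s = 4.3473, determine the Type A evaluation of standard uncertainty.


u_A = s / sqrt(n)
u_A = 4.3473 / sqrt(13)
u_A = 4.3473 / 3.6055513
u_A = 1.2057

1.2057


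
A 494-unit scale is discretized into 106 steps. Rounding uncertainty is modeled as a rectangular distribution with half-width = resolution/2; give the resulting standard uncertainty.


resolution = range / divisions
resolution = 494 / 106 = 4.6603774
u_res = resolution / (2*sqrt(3))
u_res = 4.6603774 / 3.4641016
u_res = 1.3453

1.3453


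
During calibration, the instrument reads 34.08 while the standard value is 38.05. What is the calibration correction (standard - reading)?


Correction = standard - reading
= 38.05 - 34.08
= 3.9700

3.9700


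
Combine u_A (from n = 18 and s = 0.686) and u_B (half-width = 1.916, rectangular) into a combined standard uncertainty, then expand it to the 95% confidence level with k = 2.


u_A = s / sqrt(n) = 0.686 / sqrt(18) = 0.16169175
u_B = half_width / sqrt(3) = 1.916 / sqrt(3) = 1.1062031
uc = sqrt(u_A^2 + u_B^2) = sqrt(0.16169175^2 + 1.1062031^2) = 1.1179577
U = k * uc = 2 * 1.1179577
U = 2.2359

2.2359


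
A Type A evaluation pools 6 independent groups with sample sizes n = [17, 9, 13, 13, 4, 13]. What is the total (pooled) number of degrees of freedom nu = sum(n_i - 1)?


nu = sum_i (n_i - 1)
nu = ((17 - 1) + (9 - 1) + (13 - 1) + (13 - 1) + (4 - 1) + (13 - 1))
nu = 16 + 8 + 12 + 12 + 3 + 12
nu = 63

63


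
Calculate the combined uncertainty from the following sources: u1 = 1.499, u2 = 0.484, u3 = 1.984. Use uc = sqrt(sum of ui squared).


uc = sqrt(1.499^2 + 0.484^2 + 1.984^2)
uc = sqrt(6.417513)
uc = 2.5333

2.5333


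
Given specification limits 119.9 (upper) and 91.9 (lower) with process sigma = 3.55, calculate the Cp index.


Cp = (USL - LSL) / (6 * sigma)
= (119.9 - 91.9) / (6 * 3.55)
= 28.0000 / 21.3000
= 1.3146

1.3146


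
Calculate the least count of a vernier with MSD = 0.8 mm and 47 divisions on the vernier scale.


LC = MSD / n_div
= 0.8 / 47
= 0.0170

0.0170


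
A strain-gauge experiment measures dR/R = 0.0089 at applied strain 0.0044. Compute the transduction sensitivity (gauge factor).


GF = (dR/R) / epsilon
= 0.0089 / 0.0044
= 2.0227

2.0227


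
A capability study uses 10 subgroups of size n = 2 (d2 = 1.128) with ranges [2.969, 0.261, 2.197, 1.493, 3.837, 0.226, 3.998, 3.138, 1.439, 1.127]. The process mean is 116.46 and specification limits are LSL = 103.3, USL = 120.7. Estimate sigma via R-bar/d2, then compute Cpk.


R_bar = (2.969 + 0.261 + 2.197 + 1.493 + 3.837 + 0.226 + 3.998 + 3.138 + 1.439 + 1.127) / 10 = 2.0685
sigma = R_bar / d2 = 2.0685 / 1.128 = 1.8337766
Cp = (USL - LSL)/(6*sigma) = (120.7 - 103.3)/(6*1.8337766) = 1.5814
Cpu = (120.7 - 116.46)/(3*1.8337766) = 0.7707
Cpl = (116.46 - 103.3)/(3*1.8337766) = 2.3921
Cpk = min(Cpu, Cpl) = 0.7707

0.7707


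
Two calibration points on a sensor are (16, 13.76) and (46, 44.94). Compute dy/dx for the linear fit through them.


slope = (y2 - y1) / (x2 - x1)
= (44.94 - 13.76) / (46 - 16)
= 31.1800 / 30
= 1.0393

1.0393


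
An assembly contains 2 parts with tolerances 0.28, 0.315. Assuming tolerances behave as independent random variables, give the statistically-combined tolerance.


RSS = sqrt(0.28^2 + 0.315^2)
= sqrt(0.177625)
= 0.4215

0.4215


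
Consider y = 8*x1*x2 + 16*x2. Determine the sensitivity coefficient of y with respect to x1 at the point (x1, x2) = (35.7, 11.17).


y = 8*x1*x2 + 16*x2
dy/dx1 = 8*x2
Evaluate at x2 = 11.17: c1 = 8 * 11.17
c1 = 89.3600

89.3600


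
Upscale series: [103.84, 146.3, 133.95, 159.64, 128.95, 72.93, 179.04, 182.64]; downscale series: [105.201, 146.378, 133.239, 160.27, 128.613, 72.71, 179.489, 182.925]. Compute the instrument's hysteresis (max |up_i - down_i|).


|103.84 - 105.201| = 1.3610
|146.3 - 146.378| = 0.0780
|133.95 - 133.239| = 0.7110
|159.64 - 160.27| = 0.6300
|128.95 - 128.613| = 0.3370
|72.93 - 72.71| = 0.2200
|179.04 - 179.489| = 0.4490
|182.64 - 182.925| = 0.2850
hysteresis = max(diffs) = 1.3610

1.3610


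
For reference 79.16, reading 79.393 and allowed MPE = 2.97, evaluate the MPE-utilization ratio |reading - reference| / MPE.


e = indication - reference = 79.393 - 79.16 = 0.2330
|e| = 0.2330
ratio = |e| / MPE = 0.2330 / 2.97
ratio = 0.0785

0.0785


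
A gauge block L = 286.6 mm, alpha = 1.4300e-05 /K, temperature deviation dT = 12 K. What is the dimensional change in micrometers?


dL = L * alpha * dT
= 286.6 * 1.4300e-05 * 12
= 0.0491806 mm
dL_um = 0.0491806 * 1000 = 49.1806 um

49.1806


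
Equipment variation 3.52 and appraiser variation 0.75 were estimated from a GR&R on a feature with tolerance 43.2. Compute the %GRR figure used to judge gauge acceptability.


GRR = sqrt(EV^2 + AV^2) = sqrt(3.52^2 + 0.75^2) = 3.5990138
%GRR = GRR / tol * 100 = 3.5990138 / 43.2 * 100
%GRR = 8.3311

8.3311


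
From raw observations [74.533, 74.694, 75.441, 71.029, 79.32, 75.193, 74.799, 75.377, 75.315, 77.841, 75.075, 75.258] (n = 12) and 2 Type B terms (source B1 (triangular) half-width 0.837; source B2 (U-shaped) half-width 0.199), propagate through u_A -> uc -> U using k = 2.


mean = (74.533 + 74.694 + 75.441 + 71.029 + 79.32 + 75.193 + 74.799 + 75.377 + 75.315 + 77.841 + 75.075 + 75.258) / 12 = 75.32291667
s = sqrt(sum((x - mean)^2)/(n-1)) = 1.957471
u_A = s / sqrt(n) = 1.957471 / sqrt(12) = 0.5650732
u_B1 = 0.837 / sqrt(6) = 0.34170382
u_B2 = 0.199 / sqrt(2) = 0.14071425
uc = sqrt(0.5650732^2 + 0.34170382^2 + 0.14071425^2) = 0.67518125
U = k * uc = 2 * 0.67518125
U = 1.3504

1.3504


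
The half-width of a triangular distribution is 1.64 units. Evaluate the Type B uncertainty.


u_B = half_width / sqrt(6)
u_B = 1.64 / 2.4494897
u_B = 0.6695

0.6695


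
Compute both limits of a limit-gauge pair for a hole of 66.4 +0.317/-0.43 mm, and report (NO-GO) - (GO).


GO = nominal - lower_tol (smallest hole = maximum material condition)
GO = 66.4 - 0.43 = 65.97
NO-GO = nominal + upper_tol (largest hole = least material condition)
NO-GO = 66.4 + 0.317 = 66.717
spread = NO-GO - GO = 66.717 - 65.97 = 0.7470

0.7470


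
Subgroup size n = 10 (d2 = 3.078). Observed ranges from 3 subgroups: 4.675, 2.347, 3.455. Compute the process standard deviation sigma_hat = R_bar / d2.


R_bar = (4.675 + 2.347 + 3.455) / 3
R_bar = 10.477 / 3 = 3.4923333
sigma_hat = R_bar / d2 = 3.4923333 / 3.078 = 1.1346

1.1346


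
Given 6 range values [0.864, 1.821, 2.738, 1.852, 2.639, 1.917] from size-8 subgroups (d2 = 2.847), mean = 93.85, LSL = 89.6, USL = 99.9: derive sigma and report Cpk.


R_bar = (0.864 + 1.821 + 2.738 + 1.852 + 2.639 + 1.917) / 6 = 1.9718333
sigma = R_bar / d2 = 1.9718333 / 2.847 = 0.69260039
Cp = (USL - LSL)/(6*sigma) = (99.9 - 89.6)/(6*0.69260039) = 2.4786
Cpu = (99.9 - 93.85)/(3*0.69260039) = 2.9117
Cpl = (93.85 - 89.6)/(3*0.69260039) = 2.0454
Cpk = min(Cpu, Cpl) = 2.0454

2.0454


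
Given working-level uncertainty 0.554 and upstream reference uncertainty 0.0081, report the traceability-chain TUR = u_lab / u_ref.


TUR = u_lab / u_ref
= 0.554 / 0.0081
= 68.3951

68.3951


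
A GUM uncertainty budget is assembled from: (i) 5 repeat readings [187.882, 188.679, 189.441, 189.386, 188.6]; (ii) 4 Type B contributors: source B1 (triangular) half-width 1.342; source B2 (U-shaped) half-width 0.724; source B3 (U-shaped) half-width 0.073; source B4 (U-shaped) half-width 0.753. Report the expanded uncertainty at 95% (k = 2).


mean = (187.882 + 188.679 + 189.441 + 189.386 + 188.6) / 5 = 188.7976
s = sqrt(sum((x - mean)^2)/(n-1)) = 0.64257552
u_A = s / sqrt(n) = 0.64257552 / sqrt(5) = 0.28736851
u_B1 = 1.342 / sqrt(6) = 0.54786921
u_B2 = 0.724 / sqrt(2) = 0.51194531
u_B3 = 0.073 / sqrt(2) = 0.051618795
u_B4 = 0.753 / sqrt(2) = 0.53245141
uc = sqrt(0.28736851^2 + 0.54786921^2 + 0.51194531^2 + 0.051618795^2 + 0.53245141^2) = 0.96488255
U = k * uc = 2 * 0.96488255
U = 1.9298

1.9298


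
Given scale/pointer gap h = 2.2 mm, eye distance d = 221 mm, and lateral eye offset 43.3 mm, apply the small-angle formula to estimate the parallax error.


error = h * offset / d
= 2.2 * 43.3 / 221
= 0.4310

0.4310


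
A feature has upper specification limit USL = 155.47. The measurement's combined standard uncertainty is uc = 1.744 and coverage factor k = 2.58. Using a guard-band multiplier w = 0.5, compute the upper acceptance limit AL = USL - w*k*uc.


U = k * uc = 2.58 * 1.744 = 4.49952
guard band g = w * U = 0.5 * 4.49952 = 2.24976
AL = USL - g = 155.47 - 2.24976
AL = 153.2202

153.2202


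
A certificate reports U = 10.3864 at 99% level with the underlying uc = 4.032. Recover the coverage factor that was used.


k = U / uc
k = 10.3864 / 4.032
k = 2.576

2.576


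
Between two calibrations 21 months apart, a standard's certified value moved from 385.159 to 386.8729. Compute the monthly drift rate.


rate = (v2 - v1) / months
= (386.8729 - 385.159) / 21
= 1.7139 / 21
= 0.0816

0.0816


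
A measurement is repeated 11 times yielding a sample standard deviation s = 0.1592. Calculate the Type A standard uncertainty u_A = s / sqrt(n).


u_A = s / sqrt(n)
u_A = 0.1592 / sqrt(11)
u_A = 0.1592 / 3.3166248
u_A = 0.0480

0.0480


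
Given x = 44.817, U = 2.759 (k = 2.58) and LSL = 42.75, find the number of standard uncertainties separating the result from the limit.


u = U / k = 2.759 / 2.58 = 1.0693798
margin = |LSL - x| = |42.75 - 44.817| = 2.067
z = margin / u = 2.067 / 1.0693798
z = 1.9329

1.9329


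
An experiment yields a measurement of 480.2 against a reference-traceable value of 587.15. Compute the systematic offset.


Systematic error = measured - true
= 480.2 - 587.15
= -106.9500

-106.9500


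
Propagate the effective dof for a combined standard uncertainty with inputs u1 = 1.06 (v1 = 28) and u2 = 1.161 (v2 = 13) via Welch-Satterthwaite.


uc = sqrt(u1^2 + u2^2) = sqrt(1.06^2 + 1.161^2) = 1.5721072
v_eff = uc^4 / (u1^4/v1 + u2^4/v2)
= 1.5721072^4 / (1.06^4/28 + 1.161^4/13)
= 6.1084163 / 0.18484931
v_eff = 33.0454

33.0454


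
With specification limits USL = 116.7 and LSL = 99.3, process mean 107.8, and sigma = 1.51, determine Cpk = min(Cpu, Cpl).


Cpu = (USL - mean) / (3*sigma) = (116.7 - 107.8) / (3*1.51) = 1.9647
Cpl = (mean - LSL) / (3*sigma) = (107.8 - 99.3) / (3*1.51) = 1.8764
Cpk = min(Cpu, Cpl) = 1.8764

1.8764


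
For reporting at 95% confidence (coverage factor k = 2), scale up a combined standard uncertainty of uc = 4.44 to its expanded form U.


U = k * uc
U = 2 * 4.44
U = 8.8800

8.8800


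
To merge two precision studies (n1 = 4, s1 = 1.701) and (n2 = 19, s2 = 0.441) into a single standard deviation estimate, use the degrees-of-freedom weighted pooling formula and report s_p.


s_p = sqrt(((n1-1)*s1^2 + (n2-1)*s2^2) / (n1+n2-2))
numerator = (4-1)*1.701^2 + (19-1)*0.441^2 = 8.680203 + 3.500658 = 12.180861
denominator = 4 + 19 - 2 = 21
s_p^2 = 12.180861 / 21 = 0.580041
s_p = sqrt(0.580041) = 0.7616

0.7616


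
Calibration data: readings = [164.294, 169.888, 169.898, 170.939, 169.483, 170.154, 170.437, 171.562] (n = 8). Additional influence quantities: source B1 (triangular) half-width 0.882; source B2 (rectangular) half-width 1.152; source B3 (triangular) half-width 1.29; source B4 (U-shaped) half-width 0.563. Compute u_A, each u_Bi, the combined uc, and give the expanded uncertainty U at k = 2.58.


mean = (164.294 + 169.888 + 169.898 + 170.939 + 169.483 + 170.154 + 170.437 + 171.562) / 8 = 169.581875
s = sqrt(sum((x - mean)^2)/(n-1)) = 2.2356301
u_A = s / sqrt(n) = 2.2356301 / sqrt(8) = 0.7904146
u_B1 = 0.882 / sqrt(6) = 0.36007499
u_B2 = 1.152 / sqrt(3) = 0.66510751
u_B3 = 1.29 / sqrt(6) = 0.52664029
u_B4 = 0.563 / sqrt(2) = 0.39810112
uc = sqrt(0.7904146^2 + 0.36007499^2 + 0.66510751^2 + 0.52664029^2 + 0.39810112^2) = 1.277737
U = k * uc = 2.58 * 1.277737
U = 3.2966

3.2966


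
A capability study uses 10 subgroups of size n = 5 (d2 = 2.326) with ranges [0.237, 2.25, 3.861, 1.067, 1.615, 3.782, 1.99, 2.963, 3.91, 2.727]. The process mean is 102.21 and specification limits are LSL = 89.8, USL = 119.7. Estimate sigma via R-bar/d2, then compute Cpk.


R_bar = (0.237 + 2.25 + 3.861 + 1.067 + 1.615 + 3.782 + 1.99 + 2.963 + 3.91 + 2.727) / 10 = 2.4402
sigma = R_bar / d2 = 2.4402 / 2.326 = 1.0490972
Cp = (USL - LSL)/(6*sigma) = (119.7 - 89.8)/(6*1.0490972) = 4.7501
Cpu = (119.7 - 102.21)/(3*1.0490972) = 5.5572
Cpl = (102.21 - 89.8)/(3*1.0490972) = 3.9431
Cpk = min(Cpu, Cpl) = 3.9431

3.9431


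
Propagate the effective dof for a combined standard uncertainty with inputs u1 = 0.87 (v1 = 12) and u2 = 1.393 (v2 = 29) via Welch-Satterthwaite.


uc = sqrt(u1^2 + u2^2) = sqrt(0.87^2 + 1.393^2) = 1.6423608
v_eff = uc^4 / (u1^4/v1 + u2^4/v2)
= 1.6423608^4 / (0.87^4/12 + 1.393^4/29)
= 7.2756916 / 0.17758086
v_eff = 40.9711

40.9711


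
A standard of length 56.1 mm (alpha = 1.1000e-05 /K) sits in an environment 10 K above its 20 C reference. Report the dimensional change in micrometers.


dL = L * alpha * dT
= 56.1 * 1.1000e-05 * 10
= 0.0061710 mm
dL_um = 0.0061710 * 1000 = 6.1710 um

6.1710


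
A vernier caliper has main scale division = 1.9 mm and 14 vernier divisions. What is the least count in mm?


LC = MSD / n_div
= 1.9 / 14
= 0.1357

0.1357


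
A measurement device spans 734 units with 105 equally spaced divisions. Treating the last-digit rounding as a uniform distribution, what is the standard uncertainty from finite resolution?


resolution = range / divisions
resolution = 734 / 105 = 6.9904762
u_res = resolution / (2*sqrt(3))
u_res = 6.9904762 / 3.4641016
u_res = 2.0180

2.0180


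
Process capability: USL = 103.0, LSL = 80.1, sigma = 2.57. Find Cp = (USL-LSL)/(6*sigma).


Cp = (USL - LSL) / (6 * sigma)
= (103.0 - 80.1) / (6 * 2.57)
= 22.9000 / 15.4200
= 1.4851

1.4851


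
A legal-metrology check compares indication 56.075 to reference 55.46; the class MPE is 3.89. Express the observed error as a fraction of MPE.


e = indication - reference = 56.075 - 55.46 = 0.6150
|e| = 0.6150
ratio = |e| / MPE = 0.6150 / 3.89
ratio = 0.1581

0.1581


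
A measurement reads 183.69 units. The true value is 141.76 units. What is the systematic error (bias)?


Systematic error = measured - true
= 183.69 - 141.76
= 41.9300

41.9300


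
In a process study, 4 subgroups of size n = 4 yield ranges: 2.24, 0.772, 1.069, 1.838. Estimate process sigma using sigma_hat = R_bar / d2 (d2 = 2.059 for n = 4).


R_bar = (2.24 + 0.772 + 1.069 + 1.838) / 4
R_bar = 5.919 / 4 = 1.47975
sigma_hat = R_bar / d2 = 1.47975 / 2.059 = 0.7187

0.7187


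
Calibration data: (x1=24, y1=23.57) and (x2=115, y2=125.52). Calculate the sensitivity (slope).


slope = (y2 - y1) / (x2 - x1)
= (125.52 - 23.57) / (115 - 24)
= 101.9500 / 91
= 1.1203

1.1203


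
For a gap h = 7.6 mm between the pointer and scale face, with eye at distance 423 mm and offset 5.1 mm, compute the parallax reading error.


error = h * offset / d
= 7.6 * 5.1 / 423
= 0.0916

0.0916


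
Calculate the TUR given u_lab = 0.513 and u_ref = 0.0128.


TUR = u_lab / u_ref
= 0.513 / 0.0128
= 40.0781

40.0781


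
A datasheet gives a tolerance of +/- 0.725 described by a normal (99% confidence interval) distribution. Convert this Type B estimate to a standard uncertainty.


u_B = half_width / 2.576
u_B = 0.725 / 2.576
u_B = 0.2814

0.2814


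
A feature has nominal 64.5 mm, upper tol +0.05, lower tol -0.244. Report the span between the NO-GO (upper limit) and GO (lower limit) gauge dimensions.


GO = nominal - lower_tol (smallest hole = maximum material condition)
GO = 64.5 - 0.244 = 64.256
NO-GO = nominal + upper_tol (largest hole = least material condition)
NO-GO = 64.5 + 0.05 = 64.55
spread = NO-GO - GO = 64.55 - 64.256 = 0.2940

0.2940


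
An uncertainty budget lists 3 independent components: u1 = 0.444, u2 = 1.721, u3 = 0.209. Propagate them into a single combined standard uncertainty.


uc = sqrt(0.444^2 + 1.721^2 + 0.209^2)
uc = sqrt(3.202658)
uc = 1.7896

1.7896


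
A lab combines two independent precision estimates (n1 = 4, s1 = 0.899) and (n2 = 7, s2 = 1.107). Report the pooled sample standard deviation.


s_p = sqrt(((n1-1)*s1^2 + (n2-1)*s2^2) / (n1+n2-2))
numerator = (4-1)*0.899^2 + (7-1)*1.107^2 = 2.424603 + 7.352694 = 9.777297
denominator = 4 + 7 - 2 = 9
s_p^2 = 9.777297 / 9 = 1.0863663
s_p = sqrt(1.0863663) = 1.0423

1.0423


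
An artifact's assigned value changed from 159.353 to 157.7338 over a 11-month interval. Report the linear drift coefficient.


rate = (v2 - v1) / months
= (157.7338 - 159.353) / 11
= -1.6192 / 11
= -0.1472

-0.1472


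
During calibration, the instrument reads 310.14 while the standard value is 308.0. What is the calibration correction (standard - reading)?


Correction = standard - reading
= 308.0 - 310.14
= -2.1400

-2.1400


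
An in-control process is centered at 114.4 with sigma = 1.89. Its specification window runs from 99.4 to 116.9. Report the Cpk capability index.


Cpu = (USL - mean) / (3*sigma) = (116.9 - 114.4) / (3*1.89) = 0.4409
Cpl = (mean - LSL) / (3*sigma) = (114.4 - 99.4) / (3*1.89) = 2.6455
Cpk = min(Cpu, Cpl) = 0.4409

0.4409


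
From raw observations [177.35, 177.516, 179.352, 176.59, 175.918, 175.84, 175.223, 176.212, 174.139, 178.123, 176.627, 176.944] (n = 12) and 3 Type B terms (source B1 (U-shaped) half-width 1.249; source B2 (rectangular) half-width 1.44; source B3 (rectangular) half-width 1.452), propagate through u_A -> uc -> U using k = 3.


mean = (177.35 + 177.516 + 179.352 + 176.59 + 175.918 + 175.84 + 175.223 + 176.212 + 174.139 + 178.123 + 176.627 + 176.944) / 12 = 176.6528333
s = sqrt(sum((x - mean)^2)/(n-1)) = 1.366022
u_A = s / sqrt(n) = 1.366022 / sqrt(12) = 0.39433658
u_B1 = 1.249 / sqrt(2) = 0.88317637
u_B2 = 1.44 / sqrt(3) = 0.83138439
u_B3 = 1.452 / sqrt(3) = 0.83831259
uc = sqrt(0.39433658^2 + 0.88317637^2 + 0.83138439^2 + 0.83831259^2) = 1.5262601
U = k * uc = 3 * 1.5262601
U = 4.5788

4.5788


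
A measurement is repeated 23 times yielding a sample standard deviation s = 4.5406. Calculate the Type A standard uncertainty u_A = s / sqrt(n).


u_A = s / sqrt(n)
u_A = 4.5406 / sqrt(23)
u_A = 4.5406 / 4.7958315
u_A = 0.9468

0.9468


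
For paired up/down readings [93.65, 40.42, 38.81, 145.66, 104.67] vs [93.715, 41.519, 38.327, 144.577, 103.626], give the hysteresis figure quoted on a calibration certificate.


|93.65 - 93.715| = 0.0650
|40.42 - 41.519| = 1.0990
|38.81 - 38.327| = 0.4830
|145.66 - 144.577| = 1.0830
|104.67 - 103.626| = 1.0440
hysteresis = max(diffs) = 1.0990

1.0990


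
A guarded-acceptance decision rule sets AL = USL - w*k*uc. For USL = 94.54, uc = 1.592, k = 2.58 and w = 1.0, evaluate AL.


U = k * uc = 2.58 * 1.592 = 4.10736
guard band g = w * U = 1.0 * 4.10736 = 4.10736
AL = USL - g = 94.54 - 4.10736
AL = 90.4326

90.4326


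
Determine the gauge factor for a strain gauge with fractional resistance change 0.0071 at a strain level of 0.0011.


GF = (dR/R) / epsilon
= 0.0071 / 0.0011
= 6.4545

6.4545


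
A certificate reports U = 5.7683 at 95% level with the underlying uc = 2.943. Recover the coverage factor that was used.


k = U / uc
k = 5.7683 / 2.943
k = 1.96

1.96


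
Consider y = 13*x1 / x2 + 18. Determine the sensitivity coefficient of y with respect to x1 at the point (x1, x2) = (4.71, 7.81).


y = 13*x1 / x2 + 18
dy/dx1 = 13/x2
Evaluate at x2 = 7.81: c1 = 13 / 7.81
c1 = 1.6645

1.6645


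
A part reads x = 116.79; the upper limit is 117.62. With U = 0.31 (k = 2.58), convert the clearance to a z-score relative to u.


u = U / k = 0.31 / 2.58 = 0.12015504
margin = |USL - x| = |117.62 - 116.79| = 0.83
z = margin / u = 0.83 / 0.12015504
z = 6.9077

6.9077


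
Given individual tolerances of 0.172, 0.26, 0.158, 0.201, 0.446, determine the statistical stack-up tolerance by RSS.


RSS = sqrt(0.172^2 + 0.26^2 + 0.158^2 + 0.201^2 + 0.446^2)
= sqrt(0.361465)
= 0.6012

0.6012


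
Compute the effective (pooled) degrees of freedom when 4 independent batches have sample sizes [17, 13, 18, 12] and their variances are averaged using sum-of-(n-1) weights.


nu = sum_i (n_i - 1)
nu = ((17 - 1) + (13 - 1) + (18 - 1) + (12 - 1))
nu = 16 + 12 + 17 + 11
nu = 56

56


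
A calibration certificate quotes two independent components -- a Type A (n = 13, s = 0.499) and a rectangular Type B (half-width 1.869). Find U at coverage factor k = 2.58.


u_A = s / sqrt(n) = 0.499 / sqrt(13) = 0.1383977
u_B = half_width / sqrt(3) = 1.869 / sqrt(3) = 1.0790677
uc = sqrt(u_A^2 + u_B^2) = sqrt(0.1383977^2 + 1.0790677^2) = 1.0879067
U = k * uc = 2.58 * 1.0879067
U = 2.8068

2.8068


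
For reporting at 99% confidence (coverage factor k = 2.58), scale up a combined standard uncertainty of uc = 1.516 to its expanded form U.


U = k * uc
U = 2.58 * 1.516
U = 3.9113

3.9113


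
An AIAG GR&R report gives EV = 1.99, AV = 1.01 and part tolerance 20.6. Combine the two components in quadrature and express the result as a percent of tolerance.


GRR = sqrt(EV^2 + AV^2) = sqrt(1.99^2 + 1.01^2) = 2.2316362
%GRR = GRR / tol * 100 = 2.2316362 / 20.6 * 100
%GRR = 10.8332

10.8332


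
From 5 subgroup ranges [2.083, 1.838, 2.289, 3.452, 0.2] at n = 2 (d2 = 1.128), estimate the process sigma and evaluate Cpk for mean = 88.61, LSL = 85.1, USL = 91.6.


R_bar = (2.083 + 1.838 + 2.289 + 3.452 + 0.2) / 5 = 1.9724
sigma = R_bar / d2 = 1.9724 / 1.128 = 1.7485816
Cp = (USL - LSL)/(6*sigma) = (91.6 - 85.1)/(6*1.7485816) = 0.6195
Cpu = (91.6 - 88.61)/(3*1.7485816) = 0.5700
Cpl = (88.61 - 85.1)/(3*1.7485816) = 0.6691
Cpk = min(Cpu, Cpl) = 0.5700

0.5700


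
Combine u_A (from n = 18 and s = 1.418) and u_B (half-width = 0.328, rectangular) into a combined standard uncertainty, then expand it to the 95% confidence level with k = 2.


u_A = s / sqrt(n) = 1.418 / sqrt(18) = 0.33422581
u_B = half_width / sqrt(3) = 0.328 / sqrt(3) = 0.18937089
uc = sqrt(u_A^2 + u_B^2) = sqrt(0.33422581^2 + 0.18937089^2) = 0.3841461
U = k * uc = 2 * 0.3841461
U = 0.7683

0.7683


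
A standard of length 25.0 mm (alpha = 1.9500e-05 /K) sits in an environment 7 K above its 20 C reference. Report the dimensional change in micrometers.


dL = L * alpha * dT
= 25.0 * 1.9500e-05 * 7
= 0.0034125 mm
dL_um = 0.0034125 * 1000 = 3.4125 um

3.4125


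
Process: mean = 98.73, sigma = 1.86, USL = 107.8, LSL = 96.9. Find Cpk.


Cpu = (USL - mean) / (3*sigma) = (107.8 - 98.73) / (3*1.86) = 1.6254
Cpl = (mean - LSL) / (3*sigma) = (98.73 - 96.9) / (3*1.86) = 0.3280
Cpk = min(Cpu, Cpl) = 0.3280

0.3280


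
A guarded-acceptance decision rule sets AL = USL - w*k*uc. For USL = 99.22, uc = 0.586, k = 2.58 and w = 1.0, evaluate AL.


U = k * uc = 2.58 * 0.586 = 1.51188
guard band g = w * U = 1.0 * 1.51188 = 1.51188
AL = USL - g = 99.22 - 1.51188
AL = 97.7081

97.7081


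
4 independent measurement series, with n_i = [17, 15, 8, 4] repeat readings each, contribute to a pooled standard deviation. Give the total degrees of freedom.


nu = sum_i (n_i - 1)
nu = ((17 - 1) + (15 - 1) + (8 - 1) + (4 - 1))
nu = 16 + 14 + 7 + 3
nu = 40

40


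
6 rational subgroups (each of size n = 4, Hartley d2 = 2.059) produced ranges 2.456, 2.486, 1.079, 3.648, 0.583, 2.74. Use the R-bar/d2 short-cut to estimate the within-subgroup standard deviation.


R_bar = (2.456 + 2.486 + 1.079 + 3.648 + 0.583 + 2.74) / 6
R_bar = 12.992 / 6 = 2.1653333
sigma_hat = R_bar / d2 = 2.1653333 / 2.059 = 1.0516

1.0516


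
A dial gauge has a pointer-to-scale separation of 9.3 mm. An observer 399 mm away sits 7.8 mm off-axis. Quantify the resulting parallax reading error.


error = h * offset / d
= 9.3 * 7.8 / 399
= 0.1818

0.1818


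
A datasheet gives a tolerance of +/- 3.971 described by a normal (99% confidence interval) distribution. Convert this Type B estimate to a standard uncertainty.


u_B = half_width / 2.576
u_B = 3.971 / 2.576
u_B = 1.5415

1.5415


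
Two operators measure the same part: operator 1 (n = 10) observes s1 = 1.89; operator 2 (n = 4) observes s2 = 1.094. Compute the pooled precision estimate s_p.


s_p = sqrt(((n1-1)*s1^2 + (n2-1)*s2^2) / (n1+n2-2))
numerator = (10-1)*1.89^2 + (4-1)*1.094^2 = 32.1489 + 3.590508 = 35.739408
denominator = 10 + 4 - 2 = 12
s_p^2 = 35.739408 / 12 = 2.978284
s_p = sqrt(2.978284) = 1.7258

1.7258


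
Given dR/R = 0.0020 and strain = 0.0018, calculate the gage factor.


GF = (dR/R) / epsilon
= 0.0020 / 0.0018
= 1.1111

1.1111


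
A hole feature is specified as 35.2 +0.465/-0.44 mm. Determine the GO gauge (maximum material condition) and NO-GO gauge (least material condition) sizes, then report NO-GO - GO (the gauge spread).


GO = nominal - lower_tol (smallest hole = maximum material condition)
GO = 35.2 - 0.44 = 34.76
NO-GO = nominal + upper_tol (largest hole = least material condition)
NO-GO = 35.2 + 0.465 = 35.665
spread = NO-GO - GO = 35.665 - 34.76 = 0.9050

0.9050


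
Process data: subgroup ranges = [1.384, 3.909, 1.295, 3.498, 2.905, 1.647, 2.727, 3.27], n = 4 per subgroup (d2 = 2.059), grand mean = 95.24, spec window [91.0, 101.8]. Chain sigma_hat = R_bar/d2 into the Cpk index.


R_bar = (1.384 + 3.909 + 1.295 + 3.498 + 2.905 + 1.647 + 2.727 + 3.27) / 8 = 2.579375
sigma = R_bar / d2 = 2.579375 / 2.059 = 1.2527319
Cp = (USL - LSL)/(6*sigma) = (101.8 - 91.0)/(6*1.2527319) = 1.4369
Cpu = (101.8 - 95.24)/(3*1.2527319) = 1.7455
Cpl = (95.24 - 91.0)/(3*1.2527319) = 1.1282
Cpk = min(Cpu, Cpl) = 1.1282

1.1282


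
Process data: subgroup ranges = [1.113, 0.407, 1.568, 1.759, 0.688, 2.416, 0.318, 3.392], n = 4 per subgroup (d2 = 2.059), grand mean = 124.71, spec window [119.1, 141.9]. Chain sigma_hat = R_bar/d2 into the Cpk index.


R_bar = (1.113 + 0.407 + 1.568 + 1.759 + 0.688 + 2.416 + 0.318 + 3.392) / 8 = 1.457625
sigma = R_bar / d2 = 1.457625 / 2.059 = 0.70792861
Cp = (USL - LSL)/(6*sigma) = (141.9 - 119.1)/(6*0.70792861) = 5.3678
Cpu = (141.9 - 124.71)/(3*0.70792861) = 8.0940
Cpl = (124.71 - 119.1)/(3*0.70792861) = 2.6415
Cpk = min(Cpu, Cpl) = 2.6415

2.6415


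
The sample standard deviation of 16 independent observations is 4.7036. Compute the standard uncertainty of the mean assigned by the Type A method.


u_A = s / sqrt(n)
u_A = 4.7036 / sqrt(16)
u_A = 4.7036 / 4
u_A = 1.1759

1.1759


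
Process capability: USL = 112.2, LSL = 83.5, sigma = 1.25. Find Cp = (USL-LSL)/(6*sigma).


Cp = (USL - LSL) / (6 * sigma)
= (112.2 - 83.5) / (6 * 1.25)
= 28.7000 / 7.5000
= 3.8267

3.8267


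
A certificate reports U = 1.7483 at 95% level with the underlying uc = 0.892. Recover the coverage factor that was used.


k = U / uc
k = 1.7483 / 0.892
k = 1.96

1.96


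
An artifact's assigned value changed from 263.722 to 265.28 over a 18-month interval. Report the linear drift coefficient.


rate = (v2 - v1) / months
= (265.28 - 263.722) / 18
= 1.5580 / 18
= 0.0866

0.0866


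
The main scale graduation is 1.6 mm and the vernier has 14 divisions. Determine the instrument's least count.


LC = MSD / n_div
= 1.6 / 14
= 0.1143

0.1143


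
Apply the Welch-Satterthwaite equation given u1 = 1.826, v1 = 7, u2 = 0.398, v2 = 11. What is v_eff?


uc = sqrt(u1^2 + u2^2) = sqrt(1.826^2 + 0.398^2) = 1.8688713
v_eff = uc^4 / (u1^4/v1 + u2^4/v2)
= 1.8688713^4 / (1.826^4/7 + 0.398^4/11)
= 12.198813 / 1.5904806
v_eff = 7.6699

7.6699


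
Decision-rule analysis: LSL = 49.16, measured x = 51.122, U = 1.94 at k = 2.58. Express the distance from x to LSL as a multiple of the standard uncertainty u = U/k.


u = U / k = 1.94 / 2.58 = 0.75193798
margin = |LSL - x| = |49.16 - 51.122| = 1.962
z = margin / u = 1.962 / 0.75193798
z = 2.6093

2.6093


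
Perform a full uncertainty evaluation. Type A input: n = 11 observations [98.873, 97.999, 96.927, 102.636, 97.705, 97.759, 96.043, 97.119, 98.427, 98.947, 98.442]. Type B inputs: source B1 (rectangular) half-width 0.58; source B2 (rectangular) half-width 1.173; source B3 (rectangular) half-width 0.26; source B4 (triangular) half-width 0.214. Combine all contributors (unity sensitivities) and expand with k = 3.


mean = (98.873 + 97.999 + 96.927 + 102.636 + 97.705 + 97.759 + 96.043 + 97.119 + 98.427 + 98.947 + 98.442) / 11 = 98.26154545
s = sqrt(sum((x - mean)^2)/(n-1)) = 1.6934907
u_A = s / sqrt(n) = 1.6934907 / sqrt(11) = 0.51060666
u_B1 = 0.58 / sqrt(3) = 0.33486316
u_B2 = 1.173 / sqrt(3) = 0.67723187
u_B3 = 0.26 / sqrt(3) = 0.15011107
u_B4 = 0.214 / sqrt(6) = 0.087365134
uc = sqrt(0.51060666^2 + 0.33486316^2 + 0.67723187^2 + 0.15011107^2 + 0.087365134^2) = 0.92825724
U = k * uc = 3 * 0.92825724
U = 2.7848

2.7848


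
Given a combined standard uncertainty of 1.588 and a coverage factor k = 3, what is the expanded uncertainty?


U = k * uc
U = 3 * 1.588
U = 4.7640

4.7640


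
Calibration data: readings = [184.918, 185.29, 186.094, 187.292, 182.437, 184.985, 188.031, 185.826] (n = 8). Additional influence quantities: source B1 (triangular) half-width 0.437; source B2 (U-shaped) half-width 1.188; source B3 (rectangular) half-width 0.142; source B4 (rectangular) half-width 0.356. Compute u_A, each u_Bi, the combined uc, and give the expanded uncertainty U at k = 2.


mean = (184.918 + 185.29 + 186.094 + 187.292 + 182.437 + 184.985 + 188.031 + 185.826) / 8 = 185.609125
s = sqrt(sum((x - mean)^2)/(n-1)) = 1.690777
u_A = s / sqrt(n) = 1.690777 / sqrt(8) = 0.59777994
u_B1 = 0.437 / sqrt(6) = 0.1784045
u_B2 = 1.188 / sqrt(2) = 0.84004286
u_B3 = 0.142 / sqrt(3) = 0.081983738
u_B4 = 0.356 / sqrt(3) = 0.2055367
uc = sqrt(0.59777994^2 + 0.1784045^2 + 0.84004286^2 + 0.081983738^2 + 0.2055367^2) = 1.0694895
U = k * uc = 2 * 1.0694895
U = 2.1390

2.1390


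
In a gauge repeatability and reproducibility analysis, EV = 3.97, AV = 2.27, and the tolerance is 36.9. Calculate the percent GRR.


GRR = sqrt(EV^2 + AV^2) = sqrt(3.97^2 + 2.27^2) = 4.5731608
%GRR = GRR / tol * 100 = 4.5731608 / 36.9 * 100
%GRR = 12.3934

12.3934


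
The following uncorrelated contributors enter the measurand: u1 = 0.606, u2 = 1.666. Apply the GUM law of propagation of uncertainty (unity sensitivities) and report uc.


uc = sqrt(0.606^2 + 1.666^2)
uc = sqrt(3.142792)
uc = 1.7728

1.7728


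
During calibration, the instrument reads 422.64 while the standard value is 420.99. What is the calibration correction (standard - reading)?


Correction = standard - reading
= 420.99 - 422.64
= -1.6500

-1.6500


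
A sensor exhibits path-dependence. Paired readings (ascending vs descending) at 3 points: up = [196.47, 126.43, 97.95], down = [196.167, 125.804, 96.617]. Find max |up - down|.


|196.47 - 196.167| = 0.3030
|126.43 - 125.804| = 0.6260
|97.95 - 96.617| = 1.3330
hysteresis = max(diffs) = 1.3330

1.3330


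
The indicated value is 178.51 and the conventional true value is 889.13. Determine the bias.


Systematic error = measured - true
= 178.51 - 889.13
= -710.6200

-710.6200


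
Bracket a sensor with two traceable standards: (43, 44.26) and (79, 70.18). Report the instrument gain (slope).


slope = (y2 - y1) / (x2 - x1)
= (70.18 - 44.26) / (79 - 43)
= 25.9200 / 36
= 0.7200

0.7200


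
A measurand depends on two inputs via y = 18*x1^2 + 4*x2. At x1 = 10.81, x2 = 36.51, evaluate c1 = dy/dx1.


y = 18*x1^2 + 4*x2
dy/dx1 = 2*18*x1
Evaluate at x1 = 10.81: c1 = 36 * 10.81
c1 = 389.1600

389.1600


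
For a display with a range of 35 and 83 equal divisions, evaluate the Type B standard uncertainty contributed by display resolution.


resolution = range / divisions
resolution = 35 / 83 = 0.42168675
u_res = resolution / (2*sqrt(3))
u_res = 0.42168675 / 3.4641016
u_res = 0.1217

0.1217


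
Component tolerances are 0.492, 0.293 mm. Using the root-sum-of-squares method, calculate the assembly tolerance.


RSS = sqrt(0.492^2 + 0.293^2)
= sqrt(0.327913)
= 0.5726

0.5726


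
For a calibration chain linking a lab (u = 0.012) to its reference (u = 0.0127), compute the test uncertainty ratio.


TUR = u_lab / u_ref
= 0.012 / 0.0127
= 0.9449

0.9449


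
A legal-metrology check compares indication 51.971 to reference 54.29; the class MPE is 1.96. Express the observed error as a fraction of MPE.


e = indication - reference = 51.971 - 54.29 = -2.3190
|e| = 2.3190
ratio = |e| / MPE = 2.3190 / 1.96
ratio = 1.1832

1.1832


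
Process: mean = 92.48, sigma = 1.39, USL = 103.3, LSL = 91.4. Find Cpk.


Cpu = (USL - mean) / (3*sigma) = (103.3 - 92.48) / (3*1.39) = 2.5947
Cpl = (mean - LSL) / (3*sigma) = (92.48 - 91.4) / (3*1.39) = 0.2590
Cpk = min(Cpu, Cpl) = 0.2590

0.2590


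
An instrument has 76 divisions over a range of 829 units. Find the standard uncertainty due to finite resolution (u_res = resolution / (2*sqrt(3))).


resolution = range / divisions
resolution = 829 / 76 = 10.907895
u_res = resolution / (2*sqrt(3))
u_res = 10.907895 / 3.4641016
u_res = 3.1488

3.1488


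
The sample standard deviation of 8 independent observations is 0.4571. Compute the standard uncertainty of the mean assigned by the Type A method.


u_A = s / sqrt(n)
u_A = 0.4571 / sqrt(8)
u_A = 0.4571 / 2.8284271
u_A = 0.1616

0.1616


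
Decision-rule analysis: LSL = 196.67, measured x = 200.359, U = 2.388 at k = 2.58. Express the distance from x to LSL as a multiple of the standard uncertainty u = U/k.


u = U / k = 2.388 / 2.58 = 0.9255814
margin = |LSL - x| = |196.67 - 200.359| = 3.689
z = margin / u = 3.689 / 0.9255814
z = 3.9856

3.9856


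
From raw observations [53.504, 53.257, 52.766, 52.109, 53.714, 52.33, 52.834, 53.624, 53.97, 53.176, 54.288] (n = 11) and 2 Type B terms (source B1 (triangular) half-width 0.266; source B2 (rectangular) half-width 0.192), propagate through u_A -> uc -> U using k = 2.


mean = (53.504 + 53.257 + 52.766 + 52.109 + 53.714 + 52.33 + 52.834 + 53.624 + 53.97 + 53.176 + 54.288) / 11 = 53.23381818
s = sqrt(sum((x - mean)^2)/(n-1)) = 0.67629651
u_A = s / sqrt(n) = 0.67629651 / sqrt(11) = 0.20391107
u_B1 = 0.266 / sqrt(6) = 0.10859405
u_B2 = 0.192 / sqrt(3) = 0.11085125
uc = sqrt(0.20391107^2 + 0.10859405^2 + 0.11085125^2) = 0.25624284
U = k * uc = 2 * 0.25624284
U = 0.5125

0.5125


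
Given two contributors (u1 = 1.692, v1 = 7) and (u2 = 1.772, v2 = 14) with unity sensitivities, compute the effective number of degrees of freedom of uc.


uc = sqrt(u1^2 + u2^2) = sqrt(1.692^2 + 1.772^2) = 2.450071
v_eff = uc^4 / (u1^4/v1 + u2^4/v2)
= 2.450071^4 / (1.692^4/7 + 1.772^4/14)
= 36.034183 / 1.8751057
v_eff = 19.2171

19.2171


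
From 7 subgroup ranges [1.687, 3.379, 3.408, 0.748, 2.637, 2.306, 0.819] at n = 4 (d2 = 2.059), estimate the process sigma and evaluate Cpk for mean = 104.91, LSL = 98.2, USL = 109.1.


R_bar = (1.687 + 3.379 + 3.408 + 0.748 + 2.637 + 2.306 + 0.819) / 7 = 2.1405714
sigma = R_bar / d2 = 2.1405714 / 2.059 = 1.039617
Cp = (USL - LSL)/(6*sigma) = (109.1 - 98.2)/(6*1.039617) = 1.7474
Cpu = (109.1 - 104.91)/(3*1.039617) = 1.3434
Cpl = (104.91 - 98.2)/(3*1.039617) = 2.1514
Cpk = min(Cpu, Cpl) = 1.3434

1.3434


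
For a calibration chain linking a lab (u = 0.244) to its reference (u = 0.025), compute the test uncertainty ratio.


TUR = u_lab / u_ref
= 0.244 / 0.025
= 9.7600

9.7600


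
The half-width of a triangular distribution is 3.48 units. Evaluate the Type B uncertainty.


u_B = half_width / sqrt(6)
u_B = 3.48 / 2.4494897
u_B = 1.4207

1.4207


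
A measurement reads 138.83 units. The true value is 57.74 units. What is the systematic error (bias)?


Systematic error = measured - true
= 138.83 - 57.74
= 81.0900

81.0900


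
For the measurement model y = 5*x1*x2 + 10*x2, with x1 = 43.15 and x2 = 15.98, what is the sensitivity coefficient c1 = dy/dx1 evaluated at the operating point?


y = 5*x1*x2 + 10*x2
dy/dx1 = 5*x2
Evaluate at x2 = 15.98: c1 = 5 * 15.98
c1 = 79.9000

79.9000


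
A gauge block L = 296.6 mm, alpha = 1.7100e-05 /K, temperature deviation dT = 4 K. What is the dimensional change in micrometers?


dL = L * alpha * dT
= 296.6 * 1.7100e-05 * 4
= 0.0202874 mm
dL_um = 0.0202874 * 1000 = 20.2874 um

20.2874


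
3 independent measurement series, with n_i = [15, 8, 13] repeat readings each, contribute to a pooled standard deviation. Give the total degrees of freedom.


nu = sum_i (n_i - 1)
nu = ((15 - 1) + (8 - 1) + (13 - 1))
nu = 14 + 7 + 12
nu = 33

33


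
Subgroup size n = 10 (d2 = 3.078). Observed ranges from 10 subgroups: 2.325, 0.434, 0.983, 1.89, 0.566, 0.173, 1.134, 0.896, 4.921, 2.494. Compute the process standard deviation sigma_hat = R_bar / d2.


R_bar = (2.325 + 0.434 + 0.983 + 1.89 + 0.566 + 0.173 + 1.134 + 0.896 + 4.921 + 2.494) / 10
R_bar = 15.816 / 10 = 1.5816
sigma_hat = R_bar / d2 = 1.5816 / 3.078 = 0.5138

0.5138


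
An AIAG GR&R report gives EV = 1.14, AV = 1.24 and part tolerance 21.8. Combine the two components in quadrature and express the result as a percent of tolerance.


GRR = sqrt(EV^2 + AV^2) = sqrt(1.14^2 + 1.24^2) = 1.684399
%GRR = GRR / tol * 100 = 1.684399 / 21.8 * 100
%GRR = 7.7266

7.7266


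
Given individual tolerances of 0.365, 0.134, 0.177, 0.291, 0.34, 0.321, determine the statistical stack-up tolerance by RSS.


RSS = sqrt(0.365^2 + 0.134^2 + 0.177^2 + 0.291^2 + 0.34^2 + 0.321^2)
= sqrt(0.485832)
= 0.6970

0.6970
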